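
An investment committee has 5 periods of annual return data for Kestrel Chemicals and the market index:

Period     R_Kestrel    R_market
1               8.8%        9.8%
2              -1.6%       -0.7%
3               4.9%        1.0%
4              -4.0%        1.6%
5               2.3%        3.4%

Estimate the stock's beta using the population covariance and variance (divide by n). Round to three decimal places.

Mean R_i = (8.8 − 1.6 + 4.9 − 4.0 + 2.3) / 5 = 2.0800%
Mean R_m = (9.8 − 0.7 + 1.0 + 1.6 + 3.4) / 5 = 3.0200%
Σ(R_i − R̄_i)(R_m − R̄_m) = 62.2720  ⇒  Cov = 62.2720 / 5 = 12.4544
Σ(R_m − R̄_m)² = 66.0480  ⇒  Var(R_m) = 66.0480 / 5 = 13.2096
β = Cov / Var(R_m) = 12.4544 / 13.2096 = 0.9428

0.943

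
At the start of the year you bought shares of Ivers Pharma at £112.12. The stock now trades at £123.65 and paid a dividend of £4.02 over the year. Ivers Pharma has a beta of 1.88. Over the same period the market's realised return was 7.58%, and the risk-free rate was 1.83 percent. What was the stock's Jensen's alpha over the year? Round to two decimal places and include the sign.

Realised HPR = (P1 + D1 − P0) / P0 = (123.65 + 4.02 − 112.12) / 112.12 = 15.55 / 112.12 = 13.8691%
MRP = 7.58% − 1.83% = 5.75%
CAPM required = R_f + β·MRP = 1.83% + 1.88 × 5.75% = 12.6400%
α = realised − required = 13.8691% − 12.6400% = +1.23%

+1.23%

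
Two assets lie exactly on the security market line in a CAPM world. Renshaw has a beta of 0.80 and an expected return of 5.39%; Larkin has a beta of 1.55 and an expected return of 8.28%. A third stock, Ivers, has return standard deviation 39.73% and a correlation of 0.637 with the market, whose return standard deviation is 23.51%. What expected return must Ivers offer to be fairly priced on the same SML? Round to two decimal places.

MRP = (8.28% − 5.39%) / (1.55 − 0.80) = 3.8533%
R_f = 5.39% − 0.80 × 3.8533% = 2.3074%
β_Ivers = ρ·σ_i/σ_m = 0.637 × 39.73 / 23.51 = 1.0765
E(R_Ivers) = R_f + β × MRP = 2.3074% + 1.0765 × 3.8533% = 6.46%

6.46%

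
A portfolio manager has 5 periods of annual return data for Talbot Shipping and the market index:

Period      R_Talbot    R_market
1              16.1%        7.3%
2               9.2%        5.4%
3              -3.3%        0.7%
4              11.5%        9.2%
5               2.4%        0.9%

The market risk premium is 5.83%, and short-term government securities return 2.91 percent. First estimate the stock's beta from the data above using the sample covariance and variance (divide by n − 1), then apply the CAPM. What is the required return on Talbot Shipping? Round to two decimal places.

13.39%

Mean R_i = (16.1 + 9.2 − 3.3 + 11.5 + 2.4) / 5 = 7.1800%
Mean R_m = (7.3 + 5.4 + 0.7 + 9.2 + 0.9) / 5 = 4.7000%
Σ(R_i − R̄_i)(R_m − R̄_m) = 104.1300  ⇒  Cov = 104.1300 / 4 = 26.0325
Σ(R_m − R̄_m)² = 57.9400  ⇒  Var(R_m) = 57.9400 / 4 = 14.4850
β = Cov / Var(R_m) = 26.0325 / 14.4850 = 1.7972
E(R) = R_f + β × MRP = 2.91% + 1.7972 × 5.83% = 13.39%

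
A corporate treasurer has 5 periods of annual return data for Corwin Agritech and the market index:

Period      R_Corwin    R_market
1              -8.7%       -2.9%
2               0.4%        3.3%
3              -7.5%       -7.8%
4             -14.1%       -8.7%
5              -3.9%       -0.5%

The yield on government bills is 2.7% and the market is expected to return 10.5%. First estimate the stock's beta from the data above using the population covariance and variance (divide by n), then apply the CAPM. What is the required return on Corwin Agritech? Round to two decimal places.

Mean R_i = (-8.7 + 0.4 − 7.5 − 14.1 − 3.9) / 5 = -6.7600%
Mean R_m = (-2.9 + 3.3 − 7.8 − 8.7 − 0.5) / 5 = -3.3200%
Σ(R_i − R̄_i)(R_m − R̄_m) = 97.4540  ⇒  Cov = 97.4540 / 5 = 19.4908
Σ(R_m − R̄_m)² = 100.9680  ⇒  Var(R_m) = 100.9680 / 5 = 20.1936
β = Cov / Var(R_m) = 19.4908 / 20.1936 = 0.9652
MRP = 10.5% − 2.7% = 7.80%
E(R) = R_f + β × MRP = 2.7% + 0.9652 × 7.8% = 10.23%

10.23%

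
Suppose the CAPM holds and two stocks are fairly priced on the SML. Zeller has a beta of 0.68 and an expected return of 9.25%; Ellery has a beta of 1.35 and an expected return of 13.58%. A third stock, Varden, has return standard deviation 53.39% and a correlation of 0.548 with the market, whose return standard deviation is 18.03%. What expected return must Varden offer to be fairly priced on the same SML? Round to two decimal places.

MRP = (13.58% − 9.25%) / (1.35 − 0.68) = 6.4627%
R_f = 9.25% − 0.68 × 6.4627% = 4.8554%
β_Varden = ρ·σ_i/σ_m = 0.548 × 53.39 / 18.03 = 1.6227
E(R_Varden) = R_f + β × MRP = 4.8554% + 1.6227 × 6.4627% = 15.34%

15.34%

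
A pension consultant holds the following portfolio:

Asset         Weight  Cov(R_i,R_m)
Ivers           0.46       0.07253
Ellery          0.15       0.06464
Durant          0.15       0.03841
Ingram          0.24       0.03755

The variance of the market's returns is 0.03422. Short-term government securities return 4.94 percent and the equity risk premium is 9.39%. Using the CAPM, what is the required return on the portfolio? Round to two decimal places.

β_Ivers = 0.07253 / 0.03422 = 2.1195
β_Ellery = 0.06464 / 0.03422 = 1.8890
β_Durant = 0.03841 / 0.03422 = 1.1224
β_Ingram = 0.03755 / 0.03422 = 1.0973
β_P = Σ w_i β_i = 0.46×2.1195 + 0.15×1.8890 + 0.15×1.1224 + 0.24×1.0973 = 1.6900
E(R_P) = R_f + β_P × MRP = 4.94% + 1.6900 × 9.39% = 20.81%

20.81%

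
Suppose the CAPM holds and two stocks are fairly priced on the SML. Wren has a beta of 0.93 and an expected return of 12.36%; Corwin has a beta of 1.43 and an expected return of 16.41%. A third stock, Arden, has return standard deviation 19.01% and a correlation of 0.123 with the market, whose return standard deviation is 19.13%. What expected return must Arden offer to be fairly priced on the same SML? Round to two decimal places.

5.82%

MRP = (16.41% − 12.36%) / (1.43 − 0.93) = 8.1000%
R_f = 12.36% − 0.93 × 8.1000% = 4.8270%
β_Arden = ρ·σ_i/σ_m = 0.123 × 19.01 / 19.13 = 0.1222
E(R_Arden) = R_f + β × MRP = 4.8270% + 0.1222 × 8.1000% = 5.82%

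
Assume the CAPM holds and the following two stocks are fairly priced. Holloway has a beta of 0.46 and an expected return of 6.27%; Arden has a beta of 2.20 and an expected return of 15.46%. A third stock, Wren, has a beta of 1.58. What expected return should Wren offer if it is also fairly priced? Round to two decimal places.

MRP (SML slope) = (15.46% − 6.27%) / (2.20 − 0.46) = 9.19% / 1.74 = 5.2816%
R_f (intercept) = 6.27% − 0.46 × 5.2816% = 3.8405%
E(R_Wren) = R_f + β × MRP = 3.8405% + 1.58 × 5.2816% = 12.19%

12.19%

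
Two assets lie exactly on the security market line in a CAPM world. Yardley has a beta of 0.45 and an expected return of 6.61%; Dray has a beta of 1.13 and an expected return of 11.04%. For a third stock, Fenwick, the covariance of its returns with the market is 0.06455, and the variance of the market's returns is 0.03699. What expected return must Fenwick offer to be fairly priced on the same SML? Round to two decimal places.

MRP = (11.04% − 6.61%) / (1.13 − 0.45) = 6.5147%
R_f = 6.61% − 0.45 × 6.5147% = 3.6784%
β_Fenwick = Cov / Var(R_m) = 0.06455 / 0.03699 = 1.7451
E(R_Fenwick) = R_f + β × MRP = 3.6784% + 1.7451 × 6.5147% = 15.05%

15.05%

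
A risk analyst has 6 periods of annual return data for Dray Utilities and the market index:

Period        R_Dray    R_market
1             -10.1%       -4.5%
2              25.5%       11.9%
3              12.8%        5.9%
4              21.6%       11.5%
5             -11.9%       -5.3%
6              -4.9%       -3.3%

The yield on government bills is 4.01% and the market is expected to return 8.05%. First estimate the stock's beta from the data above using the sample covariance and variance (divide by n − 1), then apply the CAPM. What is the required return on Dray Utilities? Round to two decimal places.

Mean R_i = (-10.1 + 25.5 + 12.8 + 21.6 − 11.9 − 4.9) / 6 = 5.5000%
Mean R_m = (-4.5 + 11.9 + 5.9 + 11.5 − 5.3 − 3.3) / 6 = 2.7000%
Σ(R_i − R̄_i)(R_m − R̄_m) = 662.9600  ⇒  Cov = 662.9600 / 5 = 132.5920
Σ(R_m − R̄_m)² = 324.1600  ⇒  Var(R_m) = 324.1600 / 5 = 64.8320
β = Cov / Var(R_m) = 132.5920 / 64.8320 = 2.0452
MRP = 8.05% − 4.01% = 4.04%
E(R) = R_f + β × MRP = 4.01% + 2.0452 × 4.04% = 12.27%

12.27%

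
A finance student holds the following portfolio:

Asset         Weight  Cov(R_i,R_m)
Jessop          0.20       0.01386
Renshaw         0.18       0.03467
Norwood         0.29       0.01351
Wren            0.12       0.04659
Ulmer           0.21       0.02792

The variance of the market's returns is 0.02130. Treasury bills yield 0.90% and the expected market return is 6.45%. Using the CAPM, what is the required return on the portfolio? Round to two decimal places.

7.25%

β_Jessop = 0.01386 / 0.02130 = 0.6507
β_Renshaw = 0.03467 / 0.02130 = 1.6277
β_Norwood = 0.01351 / 0.02130 = 0.6343
β_Wren = 0.04659 / 0.02130 = 2.1873
β_Ulmer = 0.02792 / 0.02130 = 1.3108
β_P = Σ w_i β_i = 0.20×0.6507 + 0.18×1.6277 + 0.29×0.6343 + 0.12×2.1873 + 0.21×1.3108 = 1.1448
MRP = 6.45% − 0.90% = 5.55%
E(R_P) = R_f + β_P × MRP = 0.90% + 1.1448 × 5.55% = 7.25%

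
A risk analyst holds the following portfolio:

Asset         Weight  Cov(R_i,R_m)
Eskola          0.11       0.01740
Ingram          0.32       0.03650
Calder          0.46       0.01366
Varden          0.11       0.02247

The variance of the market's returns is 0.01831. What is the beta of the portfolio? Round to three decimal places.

β_Eskola = 0.01740 / 0.01831 = 0.9503
β_Ingram = 0.03650 / 0.01831 = 1.9934
β_Calder = 0.01366 / 0.01831 = 0.7460
β_Varden = 0.02247 / 0.01831 = 1.2272
β_P = Σ w_i β_i = 0.11×0.9503 + 0.32×1.9934 + 0.46×0.7460 + 0.11×1.2272 = 1.2206

1.221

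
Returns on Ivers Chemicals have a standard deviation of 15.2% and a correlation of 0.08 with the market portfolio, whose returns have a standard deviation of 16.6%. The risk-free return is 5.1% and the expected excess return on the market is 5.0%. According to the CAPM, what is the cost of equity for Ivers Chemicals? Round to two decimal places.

β = ρ × σ_i / σ_m = 0.08 × 15.2% / 16.6% = 0.0733
E(R) = 5.1% + 0.0733 × 5.0% = 5.47%

5.47%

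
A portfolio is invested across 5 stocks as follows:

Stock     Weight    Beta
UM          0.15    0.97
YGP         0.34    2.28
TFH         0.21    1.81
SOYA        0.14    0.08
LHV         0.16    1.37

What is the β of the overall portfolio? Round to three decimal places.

β_P = Σ w_i β_i = 0.15×0.97 + 0.34×2.28 + 0.21×1.81 + 0.14×0.08 + 0.16×1.37 = 1.5312

1.531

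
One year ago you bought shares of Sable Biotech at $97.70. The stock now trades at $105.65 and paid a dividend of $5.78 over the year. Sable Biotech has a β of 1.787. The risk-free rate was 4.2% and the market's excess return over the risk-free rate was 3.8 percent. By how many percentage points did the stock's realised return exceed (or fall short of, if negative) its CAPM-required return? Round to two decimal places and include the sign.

+3.06%

Realised HPR = (P1 + D1 − P0) / P0 = (105.65 + 5.78 − 97.70) / 97.70 = 13.73 / 97.70 = 14.0532%
CAPM required = R_f + β·MRP = 4.2% + 1.787 × 3.8% = 10.9906%
α = realised − required = 14.0532% − 10.9906% = +3.06%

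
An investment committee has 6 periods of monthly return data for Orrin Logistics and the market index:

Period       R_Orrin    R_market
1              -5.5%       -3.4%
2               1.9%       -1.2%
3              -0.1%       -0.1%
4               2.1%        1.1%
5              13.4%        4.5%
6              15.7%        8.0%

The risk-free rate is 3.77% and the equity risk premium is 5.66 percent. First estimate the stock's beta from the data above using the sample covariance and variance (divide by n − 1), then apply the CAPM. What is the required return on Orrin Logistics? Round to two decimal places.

14.65%

Mean R_i = (-5.5 + 1.9 − 0.1 + 2.1 + 13.4 + 15.7) / 6 = 4.5833%
Mean R_m = (-3.4 − 1.2 − 0.1 + 1.1 + 4.5 + 8.0) / 6 = 1.4833%
Σ(R_i − R̄_i)(R_m − R̄_m) = 163.8483  ⇒  Cov = 163.8483 / 5 = 32.7697
Σ(R_m − R̄_m)² = 85.2683  ⇒  Var(R_m) = 85.2683 / 5 = 17.0537
β = Cov / Var(R_m) = 32.7697 / 17.0537 = 1.9216
E(R) = R_f + β × MRP = 3.77% + 1.9216 × 5.66% = 14.65%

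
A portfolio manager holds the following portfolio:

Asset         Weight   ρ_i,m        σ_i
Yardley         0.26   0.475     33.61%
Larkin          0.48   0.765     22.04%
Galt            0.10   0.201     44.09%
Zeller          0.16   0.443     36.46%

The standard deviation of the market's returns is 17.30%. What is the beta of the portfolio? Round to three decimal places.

β_Yardley = 0.475 × 33.61% / 17.30% = 0.9228
β_Larkin = 0.765 × 22.04% / 17.30% = 0.9746
β_Galt = 0.201 × 44.09% / 17.30% = 0.5123
β_Zeller = 0.443 × 36.46% / 17.30% = 0.9336
β_P = Σ w_i β_i = 0.26×0.9228 + 0.48×0.9746 + 0.10×0.5123 + 0.16×0.9336 = 0.9083

0.908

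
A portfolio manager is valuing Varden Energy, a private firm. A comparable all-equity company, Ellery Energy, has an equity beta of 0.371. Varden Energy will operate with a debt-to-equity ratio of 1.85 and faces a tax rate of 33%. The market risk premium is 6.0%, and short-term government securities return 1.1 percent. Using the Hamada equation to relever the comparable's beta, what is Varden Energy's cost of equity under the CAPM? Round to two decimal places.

6.09%

β_L = β_U × [1 + (1 − t)(D/E)] = 0.371 × [1 + (1 − 0.33) × 1.85]
    = 0.371 × [1 + 0.67 × 1.85] = 0.371 × 2.2395 = 0.8309
E(R) = R_f + β_L × MRP = 1.1% + 0.8309 × 6.0% = 6.09%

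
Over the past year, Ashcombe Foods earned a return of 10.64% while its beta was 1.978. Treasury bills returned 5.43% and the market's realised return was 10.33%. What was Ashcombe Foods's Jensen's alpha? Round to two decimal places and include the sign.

Market excess return = 10.33% − 5.43% = 4.90%
CAPM benchmark = R_f + β(R_m − R_f) = 5.43% + 1.978 × 4.90% = 15.12220%
α = actual − benchmark = 10.64% − 15.12220% = -4.48%

-4.48%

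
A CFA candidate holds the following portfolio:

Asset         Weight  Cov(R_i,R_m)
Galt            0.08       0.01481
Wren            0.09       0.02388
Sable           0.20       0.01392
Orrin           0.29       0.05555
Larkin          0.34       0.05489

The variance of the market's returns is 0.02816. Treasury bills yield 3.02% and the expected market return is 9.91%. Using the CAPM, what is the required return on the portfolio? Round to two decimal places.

β_Galt = 0.01481 / 0.02816 = 0.5259
β_Wren = 0.02388 / 0.02816 = 0.8480
β_Sable = 0.01392 / 0.02816 = 0.4943
β_Orrin = 0.05555 / 0.02816 = 1.9727
β_Larkin = 0.05489 / 0.02816 = 1.9492
β_P = Σ w_i β_i = 0.08×0.5259 + 0.09×0.8480 + 0.20×0.4943 + 0.29×1.9727 + 0.34×1.9492 = 1.4521
MRP = 9.91% − 3.02% = 6.89%
E(R_P) = R_f + β_P × MRP = 3.02% + 1.4521 × 6.89% = 13.02%

13.02%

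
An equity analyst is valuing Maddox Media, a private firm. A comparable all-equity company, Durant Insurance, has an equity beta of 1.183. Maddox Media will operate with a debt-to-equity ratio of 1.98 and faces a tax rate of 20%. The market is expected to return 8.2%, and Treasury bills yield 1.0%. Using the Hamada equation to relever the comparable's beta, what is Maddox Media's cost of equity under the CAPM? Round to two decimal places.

23.01%

β_L = β_U × [1 + (1 − t)(D/E)] = 1.183 × [1 + (1 − 0.20) × 1.98]
    = 1.183 × [1 + 0.80 × 1.98] = 1.183 × 2.5840 = 3.0569
MRP = 8.2% − 1.0% = 7.20%
E(R) = R_f + β_L × MRP = 1.0% + 3.0569 × 7.2% = 23.01%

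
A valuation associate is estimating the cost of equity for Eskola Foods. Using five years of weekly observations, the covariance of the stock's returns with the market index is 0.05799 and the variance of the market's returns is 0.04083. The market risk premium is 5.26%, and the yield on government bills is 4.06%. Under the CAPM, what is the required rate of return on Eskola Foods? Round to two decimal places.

β = Cov(R_i, R_m) / Var(R_m) = 0.05799 / 0.04083 = 1.4203
E(R) = R_f + β × MRP = 4.06% + 1.4203 × 5.26% = 11.53%

11.53%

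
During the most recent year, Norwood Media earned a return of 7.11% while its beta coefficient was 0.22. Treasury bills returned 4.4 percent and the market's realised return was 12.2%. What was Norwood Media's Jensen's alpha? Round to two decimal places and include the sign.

+0.99%

Market excess return = 12.2% − 4.4% = 7.80%
CAPM benchmark = R_f + β(R_m − R_f) = 4.4% + 0.22 × 7.8% = 6.1160%
α = actual − benchmark = 7.11% − 6.1160% = +0.99%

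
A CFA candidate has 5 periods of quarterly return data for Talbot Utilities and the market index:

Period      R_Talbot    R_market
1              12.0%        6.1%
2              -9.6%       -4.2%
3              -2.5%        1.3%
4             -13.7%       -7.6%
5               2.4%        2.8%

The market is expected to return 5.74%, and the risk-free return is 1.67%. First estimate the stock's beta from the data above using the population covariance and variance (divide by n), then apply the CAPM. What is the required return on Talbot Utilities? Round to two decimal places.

Mean R_i = (12.0 − 9.6 − 2.5 − 13.7 + 2.4) / 5 = -2.2800%
Mean R_m = (6.1 − 4.2 + 1.3 − 7.6 + 2.8) / 5 = -0.3200%
Σ(R_i − R̄_i)(R_m − R̄_m) = 217.4620  ⇒  Cov = 217.4620 / 5 = 43.4924
Σ(R_m − R̄_m)² = 121.6280  ⇒  Var(R_m) = 121.6280 / 5 = 24.3256
β = Cov / Var(R_m) = 43.4924 / 24.3256 = 1.7879
MRP = 5.74% − 1.67% = 4.07%
E(R) = R_f + β × MRP = 1.67% + 1.7879 × 4.07% = 8.95%

8.95%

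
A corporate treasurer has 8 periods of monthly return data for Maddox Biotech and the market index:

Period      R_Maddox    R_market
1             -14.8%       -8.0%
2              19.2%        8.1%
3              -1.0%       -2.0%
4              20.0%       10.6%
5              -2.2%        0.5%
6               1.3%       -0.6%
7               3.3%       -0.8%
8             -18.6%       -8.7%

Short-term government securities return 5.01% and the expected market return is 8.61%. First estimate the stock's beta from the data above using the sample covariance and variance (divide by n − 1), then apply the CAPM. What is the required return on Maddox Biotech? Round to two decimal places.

12.21%

Mean R_i = (-14.8 + 19.2 − 1.0 + 20.0 − 2.2 + 1.3 + 3.3 − 18.6) / 8 = 0.9000%
Mean R_m = (-8.0 + 8.1 − 2.0 + 10.6 + 0.5 − 0.6 − 0.8 − 8.7) / 8 = -0.1125%
Σ(R_i − R̄_i)(R_m − R̄_m) = 646.0300  ⇒  Cov = 646.0300 / 7 = 92.2900
Σ(R_m − R̄_m)² = 322.8088  ⇒  Var(R_m) = 322.8088 / 7 = 46.1155
β = Cov / Var(R_m) = 92.2900 / 46.1155 = 2.0013
MRP = 8.61% − 5.01% = 3.60%
E(R) = R_f + β × MRP = 5.01% + 2.0013 × 3.60% = 12.21%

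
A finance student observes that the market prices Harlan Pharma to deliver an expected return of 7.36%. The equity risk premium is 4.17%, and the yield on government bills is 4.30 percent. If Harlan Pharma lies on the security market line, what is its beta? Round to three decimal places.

0.734

β = (E(R) − R_f) / MRP = (7.36% − 4.30%) / 4.17% = 3.06% / 4.17% = 0.734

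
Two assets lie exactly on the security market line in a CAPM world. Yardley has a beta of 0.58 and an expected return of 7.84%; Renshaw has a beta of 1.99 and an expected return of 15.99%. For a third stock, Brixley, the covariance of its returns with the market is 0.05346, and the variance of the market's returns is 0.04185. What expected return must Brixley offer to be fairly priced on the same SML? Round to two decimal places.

MRP = (15.99% − 7.84%) / (1.99 − 0.58) = 5.7801%
R_f = 7.84% − 0.58 × 5.7801% = 4.4875%
β_Brixley = Cov / Var(R_m) = 0.05346 / 0.04185 = 1.2774
E(R_Brixley) = R_f + β × MRP = 4.4875% + 1.2774 × 5.7801% = 11.87%

11.87%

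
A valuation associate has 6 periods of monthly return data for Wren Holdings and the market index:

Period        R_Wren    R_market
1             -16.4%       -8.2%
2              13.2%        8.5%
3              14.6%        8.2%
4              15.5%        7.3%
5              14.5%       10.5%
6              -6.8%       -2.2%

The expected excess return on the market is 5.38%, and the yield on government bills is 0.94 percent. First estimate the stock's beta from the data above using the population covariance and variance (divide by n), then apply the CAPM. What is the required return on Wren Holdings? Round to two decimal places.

Mean R_i = (-16.4 + 13.2 + 14.6 + 15.5 + 14.5 − 6.8) / 6 = 5.7667%
Mean R_m = (-8.2 + 8.5 + 8.2 + 7.3 + 10.5 − 2.2) / 6 = 4.0167%
Σ(R_i − R̄_i)(R_m − R̄_m) = 507.7833  ⇒  Cov = 507.7833 / 6 = 84.6306
Σ(R_m − R̄_m)² = 278.3083  ⇒  Var(R_m) = 278.3083 / 6 = 46.3847
β = Cov / Var(R_m) = 84.6306 / 46.3847 = 1.8245
E(R) = R_f + β × MRP = 0.94% + 1.8245 × 5.38% = 10.76%

10.76%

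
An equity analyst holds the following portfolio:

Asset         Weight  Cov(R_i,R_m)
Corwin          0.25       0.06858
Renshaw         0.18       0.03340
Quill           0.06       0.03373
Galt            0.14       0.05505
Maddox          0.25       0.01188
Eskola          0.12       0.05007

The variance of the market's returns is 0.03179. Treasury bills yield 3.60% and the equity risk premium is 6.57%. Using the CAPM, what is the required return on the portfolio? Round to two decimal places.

β_Corwin = 0.06858 / 0.03179 = 2.1573
β_Renshaw = 0.03340 / 0.03179 = 1.0506
β_Quill = 0.03373 / 0.03179 = 1.0610
β_Galt = 0.05505 / 0.03179 = 1.7317
β_Maddox = 0.01188 / 0.03179 = 0.3737
β_Eskola = 0.05007 / 0.03179 = 1.5750
β_P = Σ w_i β_i = 0.25×2.1573 + 0.18×1.0506 + 0.06×1.0610 + 0.14×1.7317 + 0.25×0.3737 + 0.12×1.5750 = 1.3170
E(R_P) = R_f + β_P × MRP = 3.60% + 1.3170 × 6.57% = 12.25%

12.25%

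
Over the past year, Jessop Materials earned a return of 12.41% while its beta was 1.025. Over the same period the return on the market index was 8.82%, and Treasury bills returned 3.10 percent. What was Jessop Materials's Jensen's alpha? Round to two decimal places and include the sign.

+3.45%

Market excess return = 8.82% − 3.10% = 5.72%
CAPM benchmark = R_f + β(R_m − R_f) = 3.10% + 1.025 × 5.72% = 8.96300%
α = actual − benchmark = 12.41% − 8.96300% = +3.45%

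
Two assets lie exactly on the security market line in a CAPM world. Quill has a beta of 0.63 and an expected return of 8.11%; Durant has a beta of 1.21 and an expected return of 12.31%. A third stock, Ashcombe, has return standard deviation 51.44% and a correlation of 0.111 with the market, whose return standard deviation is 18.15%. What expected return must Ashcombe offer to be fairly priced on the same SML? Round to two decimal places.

5.83%

MRP = (12.31% − 8.11%) / (1.21 − 0.63) = 7.2414%
R_f = 8.11% − 0.63 × 7.2414% = 3.5479%
β_Ashcombe = ρ·σ_i/σ_m = 0.111 × 51.44 / 18.15 = 0.3146
E(R_Ashcombe) = R_f + β × MRP = 3.5479% + 0.3146 × 7.2414% = 5.83%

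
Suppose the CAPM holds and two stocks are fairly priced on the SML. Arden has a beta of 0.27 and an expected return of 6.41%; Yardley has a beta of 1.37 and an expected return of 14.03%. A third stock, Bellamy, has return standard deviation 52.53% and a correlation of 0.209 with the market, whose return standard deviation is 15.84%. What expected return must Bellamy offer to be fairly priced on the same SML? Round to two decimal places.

9.34%

MRP = (14.03% − 6.41%) / (1.37 − 0.27) = 6.9273%
R_f = 6.41% − 0.27 × 6.9273% = 4.5396%
β_Bellamy = ρ·σ_i/σ_m = 0.209 × 52.53 / 15.84 = 0.6931
E(R_Bellamy) = R_f + β × MRP = 4.5396% + 0.6931 × 6.9273% = 9.34%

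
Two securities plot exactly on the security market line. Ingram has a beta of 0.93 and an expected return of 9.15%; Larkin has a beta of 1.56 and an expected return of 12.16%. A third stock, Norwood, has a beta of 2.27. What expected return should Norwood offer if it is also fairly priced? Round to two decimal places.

MRP (SML slope) = (12.16% − 9.15%) / (1.56 − 0.93) = 3.01% / 0.63 = 4.7778%
R_f (intercept) = 9.15% − 0.93 × 4.7778% = 4.7066%
E(R_Norwood) = R_f + β × MRP = 4.7066% + 2.27 × 4.7778% = 15.55%

15.55%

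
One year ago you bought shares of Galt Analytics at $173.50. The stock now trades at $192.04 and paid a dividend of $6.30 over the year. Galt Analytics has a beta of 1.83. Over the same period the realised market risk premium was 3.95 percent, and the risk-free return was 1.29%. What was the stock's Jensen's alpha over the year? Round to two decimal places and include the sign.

+5.80%

Realised HPR = (P1 + D1 − P0) / P0 = (192.04 + 6.30 − 173.50) / 173.50 = 24.84 / 173.50 = 14.3170%
CAPM required = R_f + β·MRP = 1.29% + 1.83 × 3.95% = 8.5185%
α = realised − required = 14.3170% − 8.5185% = +5.80%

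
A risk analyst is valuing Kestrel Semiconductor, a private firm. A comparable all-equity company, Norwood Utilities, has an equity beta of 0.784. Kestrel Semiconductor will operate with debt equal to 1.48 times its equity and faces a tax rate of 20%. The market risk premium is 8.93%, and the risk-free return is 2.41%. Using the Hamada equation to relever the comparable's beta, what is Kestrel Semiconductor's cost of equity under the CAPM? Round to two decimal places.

β_L = β_U × [1 + (1 − t)(D/E)] = 0.784 × [1 + (1 − 0.20) × 1.48]
    = 0.784 × [1 + 0.80 × 1.48] = 0.784 × 2.1840 = 1.7123
E(R) = R_f + β_L × MRP = 2.41% + 1.7123 × 8.93% = 17.70%

17.70%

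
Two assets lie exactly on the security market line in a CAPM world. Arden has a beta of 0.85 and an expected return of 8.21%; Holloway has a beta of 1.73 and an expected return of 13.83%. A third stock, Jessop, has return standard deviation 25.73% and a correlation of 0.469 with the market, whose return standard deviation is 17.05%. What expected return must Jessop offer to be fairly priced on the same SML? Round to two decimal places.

MRP = (13.83% − 8.21%) / (1.73 − 0.85) = 6.3864%
R_f = 8.21% − 0.85 × 6.3864% = 2.7816%
β_Jessop = ρ·σ_i/σ_m = 0.469 × 25.73 / 17.05 = 0.7078
E(R_Jessop) = R_f + β × MRP = 2.7816% + 0.7078 × 6.3864% = 7.30%

7.30%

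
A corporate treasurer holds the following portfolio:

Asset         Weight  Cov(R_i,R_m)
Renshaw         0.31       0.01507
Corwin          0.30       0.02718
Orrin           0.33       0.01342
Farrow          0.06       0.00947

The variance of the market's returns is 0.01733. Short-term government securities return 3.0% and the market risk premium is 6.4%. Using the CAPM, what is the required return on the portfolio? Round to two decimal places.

β_Renshaw = 0.01507 / 0.01733 = 0.8696
β_Corwin = 0.02718 / 0.01733 = 1.5684
β_Orrin = 0.01342 / 0.01733 = 0.7744
β_Farrow = 0.00947 / 0.01733 = 0.5465
β_P = Σ w_i β_i = 0.31×0.8696 + 0.30×1.5684 + 0.33×0.7744 + 0.06×0.5465 = 1.0284
E(R_P) = R_f + β_P × MRP = 3.0% + 1.0284 × 6.4% = 9.58%

9.58%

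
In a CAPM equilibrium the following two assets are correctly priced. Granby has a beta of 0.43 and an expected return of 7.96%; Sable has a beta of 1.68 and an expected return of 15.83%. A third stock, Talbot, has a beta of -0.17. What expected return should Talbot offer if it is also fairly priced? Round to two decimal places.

MRP (SML slope) = (15.83% − 7.96%) / (1.68 − 0.43) = 7.87% / 1.25 = 6.2960%
R_f (intercept) = 7.96% − 0.43 × 6.2960% = 5.2527%
E(R_Talbot) = R_f + β × MRP = 5.2527% + -0.17 × 6.2960% = 4.18%

4.18%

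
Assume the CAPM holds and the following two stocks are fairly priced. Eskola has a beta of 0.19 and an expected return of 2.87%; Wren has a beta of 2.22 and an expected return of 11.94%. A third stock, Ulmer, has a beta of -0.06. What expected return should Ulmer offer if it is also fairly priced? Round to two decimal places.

MRP (SML slope) = (11.94% − 2.87%) / (2.22 − 0.19) = 9.07% / 2.03 = 4.4680%
R_f (intercept) = 2.87% − 0.19 × 4.4680% = 2.0211%
E(R_Ulmer) = R_f + β × MRP = 2.0211% + -0.06 × 4.4680% = 1.75%

1.75%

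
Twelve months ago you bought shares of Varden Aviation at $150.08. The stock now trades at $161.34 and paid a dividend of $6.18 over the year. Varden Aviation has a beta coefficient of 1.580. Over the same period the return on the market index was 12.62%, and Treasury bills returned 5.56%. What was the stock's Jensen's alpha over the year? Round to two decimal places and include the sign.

-5.09%

Realised HPR = (P1 + D1 − P0) / P0 = (161.34 + 6.18 − 150.08) / 150.08 = 17.44 / 150.08 = 11.6205%
MRP = 12.62% − 5.56% = 7.06%
CAPM required = R_f + β·MRP = 5.56% + 1.580 × 7.06% = 16.71480%
α = realised − required = 11.6205% − 16.71480% = -5.09%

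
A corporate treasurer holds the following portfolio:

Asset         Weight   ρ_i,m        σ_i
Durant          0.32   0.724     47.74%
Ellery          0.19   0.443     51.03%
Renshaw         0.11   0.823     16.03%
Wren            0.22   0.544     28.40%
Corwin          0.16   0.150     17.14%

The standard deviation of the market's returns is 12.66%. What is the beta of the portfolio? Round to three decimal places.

β_Durant = 0.724 × 47.74% / 12.66% = 2.7302
β_Ellery = 0.443 × 51.03% / 12.66% = 1.7856
β_Renshaw = 0.823 × 16.03% / 12.66% = 1.0421
β_Wren = 0.544 × 28.40% / 12.66% = 1.2203
β_Corwin = 0.150 × 17.14% / 12.66% = 0.2031
β_P = Σ w_i β_i = 0.32×2.7302 + 0.19×1.7856 + 0.11×1.0421 + 0.22×1.2203 + 0.16×0.2031 = 1.6285

1.629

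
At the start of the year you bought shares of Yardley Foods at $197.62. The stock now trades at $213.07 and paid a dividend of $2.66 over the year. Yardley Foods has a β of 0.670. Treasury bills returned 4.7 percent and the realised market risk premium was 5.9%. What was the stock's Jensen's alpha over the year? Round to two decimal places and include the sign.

+0.51%

Realised HPR = (P1 + D1 − P0) / P0 = (213.07 + 2.66 − 197.62) / 197.62 = 18.11 / 197.62 = 9.1641%
CAPM required = R_f + β·MRP = 4.7% + 0.670 × 5.9% = 8.6530%
α = realised − required = 9.1641% − 8.6530% = +0.51%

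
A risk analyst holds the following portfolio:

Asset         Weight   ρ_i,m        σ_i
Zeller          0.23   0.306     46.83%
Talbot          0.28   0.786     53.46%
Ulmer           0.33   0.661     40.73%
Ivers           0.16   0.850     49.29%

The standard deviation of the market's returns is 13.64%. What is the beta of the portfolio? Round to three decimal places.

β_Zeller = 0.306 × 46.83% / 13.64% = 1.0506
β_Talbot = 0.786 × 53.46% / 13.64% = 3.0806
β_Ulmer = 0.661 × 40.73% / 13.64% = 1.9738
β_Ivers = 0.850 × 49.29% / 13.64% = 3.0716
β_P = Σ w_i β_i = 0.23×1.0506 + 0.28×3.0806 + 0.33×1.9738 + 0.16×3.0716 = 2.2470

2.247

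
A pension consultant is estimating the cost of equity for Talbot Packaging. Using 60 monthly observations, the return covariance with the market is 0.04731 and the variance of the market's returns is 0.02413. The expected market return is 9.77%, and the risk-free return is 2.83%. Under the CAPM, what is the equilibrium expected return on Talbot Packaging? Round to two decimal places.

16.44%

β = Cov(R_i, R_m) / Var(R_m) = 0.04731 / 0.02413 = 1.9606
MRP = 9.77% − 2.83% = 6.94%
E(R) = R_f + β × MRP = 2.83% + 1.9606 × 6.94% = 16.44%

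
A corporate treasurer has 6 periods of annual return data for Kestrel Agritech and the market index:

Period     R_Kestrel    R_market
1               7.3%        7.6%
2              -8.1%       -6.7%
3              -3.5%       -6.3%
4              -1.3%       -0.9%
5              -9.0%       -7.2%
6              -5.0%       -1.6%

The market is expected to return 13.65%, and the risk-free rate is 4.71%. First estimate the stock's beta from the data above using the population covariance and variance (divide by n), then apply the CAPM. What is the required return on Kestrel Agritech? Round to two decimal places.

13.48%

Mean R_i = (7.3 − 8.1 − 3.5 − 1.3 − 9.0 − 5.0) / 6 = -3.2667%
Mean R_m = (7.6 − 6.7 − 6.3 − 0.9 − 7.2 − 1.6) / 6 = -2.5167%
Σ(R_i − R̄_i)(R_m − R̄_m) = 156.4433  ⇒  Cov = 156.4433 / 6 = 26.0739
Σ(R_m − R̄_m)² = 159.5483  ⇒  Var(R_m) = 159.5483 / 6 = 26.5914
β = Cov / Var(R_m) = 26.0739 / 26.5914 = 0.9805
MRP = 13.65% − 4.71% = 8.94%
E(R) = R_f + β × MRP = 4.71% + 0.9805 × 8.94% = 13.48%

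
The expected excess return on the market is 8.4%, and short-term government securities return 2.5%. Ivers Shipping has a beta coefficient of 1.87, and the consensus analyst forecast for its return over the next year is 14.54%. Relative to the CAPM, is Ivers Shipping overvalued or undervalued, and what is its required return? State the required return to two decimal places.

Overvalued; required return 18.21%

Required return = R_f + β·MRP = 2.5% + 1.87 × 8.4% = 18.21%
Forecast 14.54% < required 18.21% → the stock plots below the SML → overvalued.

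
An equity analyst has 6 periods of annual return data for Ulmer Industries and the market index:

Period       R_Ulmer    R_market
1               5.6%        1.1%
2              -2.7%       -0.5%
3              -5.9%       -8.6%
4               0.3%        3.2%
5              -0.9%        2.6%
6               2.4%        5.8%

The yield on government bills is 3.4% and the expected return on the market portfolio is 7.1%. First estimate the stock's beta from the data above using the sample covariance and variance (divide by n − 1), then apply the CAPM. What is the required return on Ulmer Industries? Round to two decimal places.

Mean R_i = (5.6 − 2.7 − 5.9 + 0.3 − 0.9 + 2.4) / 6 = -0.2000%
Mean R_m = (1.1 − 0.5 − 8.6 + 3.2 + 2.6 + 5.8) / 6 = 0.6000%
Σ(R_i − R̄_i)(R_m − R̄_m) = 71.5100  ⇒  Cov = 71.5100 / 5 = 14.3020
Σ(R_m − R̄_m)² = 123.9000  ⇒  Var(R_m) = 123.9000 / 5 = 24.7800
β = Cov / Var(R_m) = 14.3020 / 24.7800 = 0.5772
MRP = 7.1% − 3.4% = 3.70%
E(R) = R_f + β × MRP = 3.4% + 0.5772 × 3.7% = 5.54%

5.54%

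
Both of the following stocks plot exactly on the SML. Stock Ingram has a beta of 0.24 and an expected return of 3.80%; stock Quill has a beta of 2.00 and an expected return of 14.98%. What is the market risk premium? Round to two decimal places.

Both satisfy E(R) = R_f + β·MRP, so the slope of the SML is
MRP = (14.98% − 3.80%) / (2.00 − 0.24) = 11.18% / 1.76 = 6.3523%

6.35%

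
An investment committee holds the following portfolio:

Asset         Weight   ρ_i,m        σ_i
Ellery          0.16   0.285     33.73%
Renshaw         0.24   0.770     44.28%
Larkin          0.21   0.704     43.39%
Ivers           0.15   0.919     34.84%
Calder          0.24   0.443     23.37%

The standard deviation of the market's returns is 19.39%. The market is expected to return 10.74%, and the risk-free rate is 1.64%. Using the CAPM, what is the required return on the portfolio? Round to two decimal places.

12.63%

β_Ellery = 0.285 × 33.73% / 19.39% = 0.4958
β_Renshaw = 0.770 × 44.28% / 19.39% = 1.7584
β_Larkin = 0.704 × 43.39% / 19.39% = 1.5754
β_Ivers = 0.919 × 34.84% / 19.39% = 1.6513
β_Calder = 0.443 × 23.37% / 19.39% = 0.5339
β_P = Σ w_i β_i = 0.16×0.4958 + 0.24×1.7584 + 0.21×1.5754 + 0.15×1.6513 + 0.24×0.5339 = 1.2080
MRP = 10.74% − 1.64% = 9.10%
E(R_P) = R_f + β_P × MRP = 1.64% + 1.2080 × 9.10% = 12.63%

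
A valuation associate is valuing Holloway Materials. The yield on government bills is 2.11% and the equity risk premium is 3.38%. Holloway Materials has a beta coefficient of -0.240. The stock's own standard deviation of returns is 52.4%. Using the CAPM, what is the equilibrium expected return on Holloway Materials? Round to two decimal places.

1.30%

E(R) = R_f + β × MRP = 2.11% + -0.240 × 3.38% = 1.30%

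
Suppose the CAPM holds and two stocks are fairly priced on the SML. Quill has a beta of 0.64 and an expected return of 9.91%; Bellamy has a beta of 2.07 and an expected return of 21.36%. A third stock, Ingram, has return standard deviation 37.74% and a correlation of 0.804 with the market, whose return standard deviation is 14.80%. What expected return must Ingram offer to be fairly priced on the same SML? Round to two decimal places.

21.20%

MRP = (21.36% − 9.91%) / (2.07 − 0.64) = 8.0070%
R_f = 9.91% − 0.64 × 8.0070% = 4.7855%
β_Ingram = ρ·σ_i/σ_m = 0.804 × 37.74 / 14.80 = 2.0502
E(R_Ingram) = R_f + β × MRP = 4.7855% + 2.0502 × 8.0070% = 21.20%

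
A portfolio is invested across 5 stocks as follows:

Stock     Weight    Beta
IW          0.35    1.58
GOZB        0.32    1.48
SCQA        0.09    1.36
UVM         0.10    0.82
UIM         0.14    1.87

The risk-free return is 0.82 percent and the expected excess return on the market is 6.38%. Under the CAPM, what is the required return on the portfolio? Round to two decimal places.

10.34%

β_P = Σ w_i β_i = 0.35×1.58 + 0.32×1.48 + 0.09×1.36 + 0.10×0.82 + 0.14×1.87 = 1.4928
E(R_P) = R_f + β_P × MRP = 0.82% + 1.4928 × 6.38% = 10.34%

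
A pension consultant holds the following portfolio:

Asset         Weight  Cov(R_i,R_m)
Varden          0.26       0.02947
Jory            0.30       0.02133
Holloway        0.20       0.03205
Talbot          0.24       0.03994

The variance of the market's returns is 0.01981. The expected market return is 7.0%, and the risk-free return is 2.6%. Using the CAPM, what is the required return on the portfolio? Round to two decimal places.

β_Varden = 0.02947 / 0.01981 = 1.4876
β_Jory = 0.02133 / 0.01981 = 1.0767
β_Holloway = 0.03205 / 0.01981 = 1.6179
β_Talbot = 0.03994 / 0.01981 = 2.0162
β_P = Σ w_i β_i = 0.26×1.4876 + 0.30×1.0767 + 0.20×1.6179 + 0.24×2.0162 = 1.5173
MRP = 7.0% − 2.6% = 4.40%
E(R_P) = R_f + β_P × MRP = 2.6% + 1.5173 × 4.4% = 9.28%

9.28%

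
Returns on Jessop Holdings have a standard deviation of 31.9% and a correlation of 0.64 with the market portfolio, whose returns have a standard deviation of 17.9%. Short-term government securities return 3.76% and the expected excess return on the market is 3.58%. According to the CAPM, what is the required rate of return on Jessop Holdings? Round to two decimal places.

7.84%

β = ρ × σ_i / σ_m = 0.64 × 31.9% / 17.9% = 1.1406
E(R) = 3.76% + 1.1406 × 3.58% = 7.84%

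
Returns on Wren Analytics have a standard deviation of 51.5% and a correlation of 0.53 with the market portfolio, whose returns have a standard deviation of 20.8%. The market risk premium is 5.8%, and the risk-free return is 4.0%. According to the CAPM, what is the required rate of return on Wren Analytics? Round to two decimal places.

11.61%

β = ρ × σ_i / σ_m = 0.53 × 51.5% / 20.8% = 1.3123
E(R) = 4.0% + 1.3123 × 5.8% = 11.61%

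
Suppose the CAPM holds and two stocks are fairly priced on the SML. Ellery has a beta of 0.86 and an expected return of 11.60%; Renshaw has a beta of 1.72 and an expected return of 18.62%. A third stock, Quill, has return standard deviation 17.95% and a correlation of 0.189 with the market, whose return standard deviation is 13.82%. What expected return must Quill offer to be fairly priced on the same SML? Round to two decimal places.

MRP = (18.62% − 11.60%) / (1.72 − 0.86) = 8.1628%
R_f = 11.60% − 0.86 × 8.1628% = 4.5800%
β_Quill = ρ·σ_i/σ_m = 0.189 × 17.95 / 13.82 = 0.2455
E(R_Quill) = R_f + β × MRP = 4.5800% + 0.2455 × 8.1628% = 6.58%

6.58%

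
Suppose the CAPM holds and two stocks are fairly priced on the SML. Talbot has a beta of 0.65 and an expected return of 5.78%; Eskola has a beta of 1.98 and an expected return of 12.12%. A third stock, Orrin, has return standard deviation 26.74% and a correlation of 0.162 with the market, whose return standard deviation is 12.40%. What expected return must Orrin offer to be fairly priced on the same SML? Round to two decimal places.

4.35%

MRP = (12.12% − 5.78%) / (1.98 − 0.65) = 4.7669%
R_f = 5.78% − 0.65 × 4.7669% = 2.6815%
β_Orrin = ρ·σ_i/σ_m = 0.162 × 26.74 / 12.40 = 0.3493
E(R_Orrin) = R_f + β × MRP = 2.6815% + 0.3493 × 4.7669% = 4.35%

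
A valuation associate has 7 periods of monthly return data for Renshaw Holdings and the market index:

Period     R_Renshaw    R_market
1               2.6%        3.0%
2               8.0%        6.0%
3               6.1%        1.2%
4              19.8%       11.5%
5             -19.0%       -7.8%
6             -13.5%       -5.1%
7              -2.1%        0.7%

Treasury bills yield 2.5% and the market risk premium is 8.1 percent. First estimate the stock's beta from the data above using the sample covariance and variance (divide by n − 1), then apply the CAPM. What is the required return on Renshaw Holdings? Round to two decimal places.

18.62%

Mean R_i = (2.6 + 8.0 + 6.1 + 19.8 − 19.0 − 13.5 − 2.1) / 7 = 0.2714%
Mean R_m = (3.0 + 6.0 + 1.2 + 11.5 − 7.8 − 5.1 + 0.7) / 7 = 1.3571%
Σ(R_i − R̄_i)(R_m − R̄_m) = 503.8214  ⇒  Cov = 503.8214 / 6 = 83.9702
Σ(R_m − R̄_m)² = 253.1371  ⇒  Var(R_m) = 253.1371 / 6 = 42.1895
β = Cov / Var(R_m) = 83.9702 / 42.1895 = 1.9903
E(R) = R_f + β × MRP = 2.5% + 1.9903 × 8.1% = 18.62%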